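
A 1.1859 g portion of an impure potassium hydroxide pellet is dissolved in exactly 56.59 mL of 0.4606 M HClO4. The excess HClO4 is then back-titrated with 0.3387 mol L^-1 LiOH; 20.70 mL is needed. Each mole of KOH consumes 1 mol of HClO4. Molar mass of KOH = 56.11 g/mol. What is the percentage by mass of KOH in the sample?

90.2%

Total n(HClO4) added = 0.4606 x 0.05659 = 0.02607 mol.
n(LiOH) used = 0.3387 x 0.02070 = 0.007011 mol, which equals the excess n(HClO4).
So n(HClO4) consumed by the sample = 0.02607 - 0.007011 = 0.01905 mol.
n(KOH) = 0.01905 / 1 = 0.01905 mol.
mass KOH = 0.01905 x 56.11 = 1.069 g, so %KOH = 1.069/1.1859 x 100 = 90.2%.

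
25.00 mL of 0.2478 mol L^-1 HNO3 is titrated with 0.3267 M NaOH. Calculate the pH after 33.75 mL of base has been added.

12.92

n(acid) = 0.2478 x 0.02500 = 0.006195 mol; n(NaOH) added = 0.3267 x 0.03375 = 0.01103 mol.
Base is in excess by 0.01103 - 0.006195 = 0.004831 mol in a total volume of 0.05875 L.
[OH^-] = 0.004831/0.05875 = 0.08223 M, so pOH = 1.08 and pH = 14.00 - 1.08 = 12.92.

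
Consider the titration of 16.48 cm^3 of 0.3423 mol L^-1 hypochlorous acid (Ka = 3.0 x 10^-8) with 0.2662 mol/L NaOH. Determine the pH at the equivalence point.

n(HClO) = 0.3423 x 0.01648 = 0.005641 mol; V(NaOH) at equivalence = 0.005641/0.2662 = 0.02119 L.
At equivalence all the acid is converted to ClO-; total volume = 0.01648 + 0.02119 = 0.03767 L, so [ClO-] = 0.005641/0.03767 = 0.1497 M.
Kb = Kw/Ka = 1.0e-14 / 3.0 x 10^-8 = 3.33e-7.
[OH^-] = sqrt(Kb x [ClO-]) = sqrt(3.33e-7 x 0.1497) = 0.000223 M.
pOH = 3.65, so pH = 14.00 - 3.65 = 10.35.

10.35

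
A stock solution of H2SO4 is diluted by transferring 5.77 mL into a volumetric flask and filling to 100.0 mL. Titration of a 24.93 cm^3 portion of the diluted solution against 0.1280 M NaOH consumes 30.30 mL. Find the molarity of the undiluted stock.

n(NaOH) = 0.1280 x 0.03030 = 0.003878 mol.
n(H2SO4) in the aliquot = 0.003878 x 1/2 = 0.001939 mol.
[diluted H2SO4] = 0.001939 / 0.02493 = 0.07779 M.
Dilution factor = 100.0/5.770 = 17.33, so [stock] = 0.07779 x 17.33 = 1.35 M.

1.35 M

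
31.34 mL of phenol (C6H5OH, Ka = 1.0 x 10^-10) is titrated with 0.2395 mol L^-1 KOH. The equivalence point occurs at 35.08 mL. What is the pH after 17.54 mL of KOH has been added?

17.54 mL is exactly half the equivalence volume (35.08/2), i.e. the half-equivalence point.
There, n(HA) = n(A^-), so pH = pKa = -log(1.0 x 10^-10) = 10.00.

10.00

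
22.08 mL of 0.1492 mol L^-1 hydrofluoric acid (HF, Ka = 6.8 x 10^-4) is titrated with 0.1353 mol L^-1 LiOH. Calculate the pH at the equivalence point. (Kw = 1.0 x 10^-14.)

8.01

n(HF) = 0.1492 x 0.02208 = 0.003294 mol; V(LiOH) at equivalence = 0.003294/0.1353 = 0.02435 L.
At equivalence all the acid is converted to F-; total volume = 0.02208 + 0.02435 = 0.04643 L, so [F-] = 0.003294/0.04643 = 0.07096 M.
Kb = Kw/Ka = 1.0e-14 / 6.8 x 10^-4 = 1.47e-11.
[OH^-] = sqrt(Kb x [F-]) = sqrt(1.47e-11 x 0.07096) = 1.02e-6 M.
pOH = 5.99, so pH = 14.00 - 5.99 = 8.01.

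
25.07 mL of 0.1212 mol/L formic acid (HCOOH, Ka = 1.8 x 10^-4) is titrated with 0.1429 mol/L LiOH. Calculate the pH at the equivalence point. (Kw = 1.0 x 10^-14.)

8.28

n(HCOOH) = 0.1212 x 0.02507 = 0.003038 mol; V(LiOH) at equivalence = 0.003038/0.1429 = 0.02126 L.
At equivalence all the acid is converted to HCOO-; total volume = 0.02507 + 0.02126 = 0.04633 L, so [HCOO-] = 0.003038/0.04633 = 0.06558 M.
Kb = Kw/Ka = 1.0e-14 / 1.8 x 10^-4 = 5.56e-11.
[OH^-] = sqrt(Kb x [HCOO-]) = sqrt(5.56e-11 x 0.06558) = 1.91e-6 M.
pOH = 5.72, so pH = 14.00 - 5.72 = 8.28.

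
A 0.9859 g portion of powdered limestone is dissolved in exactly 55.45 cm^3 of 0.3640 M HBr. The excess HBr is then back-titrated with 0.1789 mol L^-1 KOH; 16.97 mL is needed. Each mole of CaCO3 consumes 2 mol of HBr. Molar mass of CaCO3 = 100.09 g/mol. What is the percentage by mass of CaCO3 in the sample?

87.0%

Total n(HBr) added = 0.3640 x 0.05545 = 0.02018 mol.
n(KOH) used = 0.1789 x 0.01697 = 0.003036 mol, which equals the excess n(HBr).
So n(HBr) consumed by the sample = 0.02018 - 0.003036 = 0.01715 mol.
n(CaCO3) = 0.01715 / 2 = 0.008574 mol.
mass CaCO3 = 0.008574 x 100.09 = 0.8582 g, so %CaCO3 = 0.8582/0.9859 x 100 = 87.0%.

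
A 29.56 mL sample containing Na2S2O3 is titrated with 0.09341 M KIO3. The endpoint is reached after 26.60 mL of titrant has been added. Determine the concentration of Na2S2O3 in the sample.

n(KIO3) = 0.09341 x 0.02660 = 0.002485 mol.
From the balanced equation, 1 mol KIO3 reacts with 6 mol Na2S2O3, so n(Na2S2O3) = 0.002485 x 6/1 = 0.01491 mol.
[Na2S2O3] = 0.01491 / 0.02956 L = 0.504 M.

0.504 M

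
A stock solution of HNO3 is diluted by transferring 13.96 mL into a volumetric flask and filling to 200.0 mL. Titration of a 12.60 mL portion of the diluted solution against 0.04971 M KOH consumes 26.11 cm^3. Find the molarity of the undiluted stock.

n(KOH) = 0.04971 x 0.02611 = 0.001298 mol.
n(HNO3) in the aliquot = 0.001298 mol.
[diluted HNO3] = 0.001298 / 0.01260 = 0.1030 M.
Dilution factor = 200.0/13.96 = 14.33, so [stock] = 0.1030 x 14.33 = 1.48 M.

1.48 M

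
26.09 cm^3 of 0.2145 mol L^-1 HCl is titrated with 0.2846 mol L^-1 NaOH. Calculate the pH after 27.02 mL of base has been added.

n(acid) = 0.2145 x 0.02609 = 0.005596 mol; n(NaOH) added = 0.2846 x 0.02702 = 0.007690 mol.
Base is in excess by 0.007690 - 0.005596 = 0.002094 mol in a total volume of 0.05311 L.
[OH^-] = 0.002094/0.05311 = 0.03942 M, so pOH = 1.40 and pH = 14.00 - 1.40 = 12.60.

12.60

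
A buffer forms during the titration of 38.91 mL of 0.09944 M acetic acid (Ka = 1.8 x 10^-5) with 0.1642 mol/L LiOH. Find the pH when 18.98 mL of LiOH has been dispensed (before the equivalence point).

Initial n(CH3COOH) = 0.09944 x 0.03891 = 0.003869 mol.
n(LiOH) added = 0.1642 x 0.01898 = 0.003117 mol, converting that many moles of CH3COOH to CH3COO-.
Remaining n(CH3COOH) = 0.0007527 mol; n(CH3COO-) = 0.003117 mol.
By Henderson-Hasselbalch, pH = pKa + log([A^-]/[HA]) = 4.74 + log(0.003117/0.0007527) = 4.74 + (+0.62) = 5.36.

5.36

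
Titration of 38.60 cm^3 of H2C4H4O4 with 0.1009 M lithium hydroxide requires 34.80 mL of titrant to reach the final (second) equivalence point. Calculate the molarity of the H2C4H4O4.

0.0455 M

n(LiOH) = 0.1009 x 0.03480 = 0.003511 mol.
At the final (second) equivalence point, 2 mol OH^- react per mol H2C4H4O4, so n(H2C4H4O4) = 0.003511 / 2 = 0.001756 mol.
[H2C4H4O4] = 0.001756 / 0.03860 L = 0.0455 M.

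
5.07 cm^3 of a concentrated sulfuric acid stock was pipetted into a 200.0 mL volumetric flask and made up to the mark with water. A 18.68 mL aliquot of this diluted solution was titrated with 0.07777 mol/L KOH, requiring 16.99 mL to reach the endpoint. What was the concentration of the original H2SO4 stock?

1.40 M

n(KOH) = 0.07777 x 0.01699 = 0.001321 mol.
n(H2SO4) in the aliquot = 0.001321 x 1/2 = 0.0006607 mol.
[diluted H2SO4] = 0.0006607 / 0.01868 = 0.03537 M.
Dilution factor = 200.0/5.070 = 39.45, so [stock] = 0.03537 x 39.45 = 1.40 M.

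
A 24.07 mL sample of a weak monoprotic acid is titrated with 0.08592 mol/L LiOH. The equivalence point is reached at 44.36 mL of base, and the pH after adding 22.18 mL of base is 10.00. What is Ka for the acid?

22.18 mL is half of the equivalence volume, so this is the half-equivalence point where [HA] = [A^-].
At half-equivalence pH = pKa, so pKa = 10.00.
Ka = 10^(-10.00) = 1.0 x 10^-10.

1.0 x 10^-10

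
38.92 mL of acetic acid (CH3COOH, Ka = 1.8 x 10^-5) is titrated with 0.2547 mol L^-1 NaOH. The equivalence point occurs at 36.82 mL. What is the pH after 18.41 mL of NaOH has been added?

18.41 mL is exactly half the equivalence volume (36.82/2), i.e. the half-equivalence point.
There, n(HA) = n(A^-), so pH = pKa = -log(1.8 x 10^-5) = 4.74.

4.74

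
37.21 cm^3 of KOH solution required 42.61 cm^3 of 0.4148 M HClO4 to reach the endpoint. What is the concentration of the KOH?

0.475 M

n(HClO4) delivered = 0.4148 x 0.04261 = 0.01767 mol.
For a 1:1 reaction, n(KOH) = 0.01767 mol.
[KOH] = 0.01767 mol / 0.03721 L = 0.475 M.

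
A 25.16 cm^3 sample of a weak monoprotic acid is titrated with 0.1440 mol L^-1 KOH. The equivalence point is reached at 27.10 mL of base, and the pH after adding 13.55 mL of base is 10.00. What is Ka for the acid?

1.0 x 10^-10

13.55 mL is half of the equivalence volume, so this is the half-equivalence point where [HA] = [A^-].
At half-equivalence pH = pKa, so pKa = 10.00.
Ka = 10^(-10.00) = 1.0 x 10^-10.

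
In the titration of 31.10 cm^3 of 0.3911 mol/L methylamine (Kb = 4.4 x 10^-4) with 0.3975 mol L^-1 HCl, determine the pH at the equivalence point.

n(CH3NH2) = 0.3911 x 0.03110 = 0.01216 mol; V(HCl) at equivalence = 0.01216/0.3975 = 0.03060 L.
At equivalence the base is fully converted to CH3NH3+; total volume = 0.06170 L, so [CH3NH3+] = 0.01216/0.06170 = 0.1971 M.
Ka(CH3NH3+) = Kw/Kb = 1.0e-14 / 4.4 x 10^-4 = 2.27e-11.
[H^+] = sqrt(Ka x [CH3NH3+]) = sqrt(2.27e-11 x 0.1971) = 2.12e-6 M.
pH = -log(2.12e-6) = 5.67.

5.67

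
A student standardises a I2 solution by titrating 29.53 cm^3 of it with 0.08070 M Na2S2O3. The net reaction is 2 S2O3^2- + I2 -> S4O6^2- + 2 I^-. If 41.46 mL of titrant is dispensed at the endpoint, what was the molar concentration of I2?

n(Na2S2O3) = 0.08070 x 0.04146 = 0.003346 mol.
From the balanced equation, 2 mol Na2S2O3 reacts with 1 mol I2, so n(I2) = 0.003346 x 1/2 = 0.001673 mol.
[I2] = 0.001673 / 0.02953 L = 0.0567 M.

0.0567 M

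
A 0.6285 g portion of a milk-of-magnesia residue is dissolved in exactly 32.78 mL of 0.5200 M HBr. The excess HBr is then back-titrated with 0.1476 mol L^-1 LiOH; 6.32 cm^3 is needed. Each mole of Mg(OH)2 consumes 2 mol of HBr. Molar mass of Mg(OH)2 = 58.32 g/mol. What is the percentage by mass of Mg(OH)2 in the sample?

Total n(HBr) added = 0.5200 x 0.03278 = 0.01705 mol.
n(LiOH) used = 0.1476 x 0.006320 = 0.0009328 mol, which equals the excess n(HBr).
So n(HBr) consumed by the sample = 0.01705 - 0.0009328 = 0.01611 mol.
n(Mg(OH)2) = 0.01611 / 2 = 0.008056 mol.
mass Mg(OH)2 = 0.008056 x 58.32 = 0.4698 g, so %Mg(OH)2 = 0.4698/0.6285 x 100 = 74.8%.

74.8%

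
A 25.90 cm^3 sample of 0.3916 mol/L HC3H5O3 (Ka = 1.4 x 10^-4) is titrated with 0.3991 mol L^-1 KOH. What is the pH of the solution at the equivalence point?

8.57

n(HC3H5O3) = 0.3916 x 0.02590 = 0.01014 mol; V(KOH) at equivalence = 0.01014/0.3991 = 0.02541 L.
At equivalence all the acid is converted to C3H5O3-; total volume = 0.02590 + 0.02541 = 0.05131 L, so [C3H5O3-] = 0.01014/0.05131 = 0.1977 M.
Kb = Kw/Ka = 1.0e-14 / 1.4 x 10^-4 = 7.14e-11.
[OH^-] = sqrt(Kb x [C3H5O3-]) = sqrt(7.14e-11 x 0.1977) = 3.76e-6 M.
pOH = 5.43, so pH = 14.00 - 5.43 = 8.57.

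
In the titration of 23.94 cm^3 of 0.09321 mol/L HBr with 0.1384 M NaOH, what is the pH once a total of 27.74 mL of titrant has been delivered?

12.49

n(acid) = 0.09321 x 0.02394 = 0.002231 mol; n(NaOH) added = 0.1384 x 0.02774 = 0.003839 mol.
Base is in excess by 0.003839 - 0.002231 = 0.001608 mol in a total volume of 0.05168 L.
[OH^-] = 0.001608/0.05168 = 0.03111 M, so pOH = 1.51 and pH = 14.00 - 1.51 = 12.49.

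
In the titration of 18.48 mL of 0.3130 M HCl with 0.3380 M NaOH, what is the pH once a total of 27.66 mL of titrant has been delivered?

12.89

n(acid) = 0.3130 x 0.01848 = 0.005784 mol; n(NaOH) added = 0.3380 x 0.02766 = 0.009349 mol.
Base is in excess by 0.009349 - 0.005784 = 0.003565 mol in a total volume of 0.04614 L.
[OH^-] = 0.003565/0.04614 = 0.07726 M, so pOH = 1.11 and pH = 14.00 - 1.11 = 12.89.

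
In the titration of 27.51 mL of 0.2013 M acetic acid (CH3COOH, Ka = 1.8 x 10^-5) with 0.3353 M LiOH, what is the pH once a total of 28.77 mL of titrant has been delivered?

n(acid) = 0.2013 x 0.02751 = 0.005538 mol; n(LiOH) added = 0.3353 x 0.02877 = 0.009647 mol.
Base is in excess by 0.009647 - 0.005538 = 0.004109 mol in a total volume of 0.05628 L.
[OH^-] = 0.004109/0.05628 = 0.07301 M, so pOH = 1.14 and pH = 14.00 - 1.14 = 12.86.

12.86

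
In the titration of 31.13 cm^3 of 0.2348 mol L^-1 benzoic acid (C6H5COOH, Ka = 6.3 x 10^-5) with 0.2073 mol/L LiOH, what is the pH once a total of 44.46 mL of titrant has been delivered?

n(acid) = 0.2348 x 0.03113 = 0.007309 mol; n(LiOH) added = 0.2073 x 0.04446 = 0.009217 mol.
Base is in excess by 0.009217 - 0.007309 = 0.001907 mol in a total volume of 0.07559 L.
[OH^-] = 0.001907/0.07559 = 0.02523 M, so pOH = 1.60 and pH = 14.00 - 1.60 = 12.40.

12.40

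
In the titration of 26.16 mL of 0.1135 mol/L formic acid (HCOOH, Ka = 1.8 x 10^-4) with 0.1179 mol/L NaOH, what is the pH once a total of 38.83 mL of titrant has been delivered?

n(acid) = 0.1135 x 0.02616 = 0.002969 mol; n(NaOH) added = 0.1179 x 0.03883 = 0.004578 mol.
Base is in excess by 0.004578 - 0.002969 = 0.001609 mol in a total volume of 0.06499 L.
[OH^-] = 0.001609/0.06499 = 0.02476 M, so pOH = 1.61 and pH = 14.00 - 1.61 = 12.39.

12.39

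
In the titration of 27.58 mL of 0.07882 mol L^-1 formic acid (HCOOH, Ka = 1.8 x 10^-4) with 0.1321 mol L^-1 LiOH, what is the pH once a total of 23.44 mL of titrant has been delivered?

12.26

n(acid) = 0.07882 x 0.02758 = 0.002174 mol; n(LiOH) added = 0.1321 x 0.02344 = 0.003096 mol.
Base is in excess by 0.003096 - 0.002174 = 0.0009226 mol in a total volume of 0.05102 L.
[OH^-] = 0.0009226/0.05102 = 0.01808 M, so pOH = 1.74 and pH = 14.00 - 1.74 = 12.26.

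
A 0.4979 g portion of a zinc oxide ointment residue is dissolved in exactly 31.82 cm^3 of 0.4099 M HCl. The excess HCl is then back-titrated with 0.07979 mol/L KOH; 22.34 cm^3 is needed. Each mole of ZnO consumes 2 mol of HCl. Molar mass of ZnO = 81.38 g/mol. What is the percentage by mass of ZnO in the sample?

92.0%

Total n(HCl) added = 0.4099 x 0.03182 = 0.01304 mol.
n(KOH) used = 0.07979 x 0.02234 = 0.001783 mol, which equals the excess n(HCl).
So n(HCl) consumed by the sample = 0.01304 - 0.001783 = 0.01126 mol.
n(ZnO) = 0.01126 / 2 = 0.005630 mol.
mass ZnO = 0.005630 x 81.38 = 0.4582 g, so %ZnO = 0.4582/0.4979 x 100 = 92.0%.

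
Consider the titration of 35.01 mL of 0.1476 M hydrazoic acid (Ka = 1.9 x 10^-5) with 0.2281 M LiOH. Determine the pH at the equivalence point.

n(HN3) = 0.1476 x 0.03501 = 0.005167 mol; V(LiOH) at equivalence = 0.005167/0.2281 = 0.02265 L.
At equivalence all the acid is converted to N3-; total volume = 0.03501 + 0.02265 = 0.05766 L, so [N3-] = 0.005167/0.05766 = 0.08961 M.
Kb = Kw/Ka = 1.0e-14 / 1.9 x 10^-5 = 5.26e-10.
[OH^-] = sqrt(Kb x [N3-]) = sqrt(5.26e-10 x 0.08961) = 6.87e-6 M.
pOH = 5.16, so pH = 14.00 - 5.16 = 8.84.

8.84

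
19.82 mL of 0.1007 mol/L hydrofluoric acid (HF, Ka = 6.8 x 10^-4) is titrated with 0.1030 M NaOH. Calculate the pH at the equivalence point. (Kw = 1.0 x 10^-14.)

7.94

n(HF) = 0.1007 x 0.01982 = 0.001996 mol; V(NaOH) at equivalence = 0.001996/0.1030 = 0.01938 L.
At equivalence all the acid is converted to F-; total volume = 0.01982 + 0.01938 = 0.03920 L, so [F-] = 0.001996/0.03920 = 0.05092 M.
Kb = Kw/Ka = 1.0e-14 / 6.8 x 10^-4 = 1.47e-11.
[OH^-] = sqrt(Kb x [F-]) = sqrt(1.47e-11 x 0.05092) = 8.65e-7 M.
pOH = 6.06, so pH = 14.00 - 6.06 = 7.94.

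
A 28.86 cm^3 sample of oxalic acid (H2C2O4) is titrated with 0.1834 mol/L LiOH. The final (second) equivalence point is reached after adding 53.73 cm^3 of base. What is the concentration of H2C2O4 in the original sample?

n(LiOH) = 0.1834 x 0.05373 = 0.009854 mol.
At the final (second) equivalence point, 2 mol OH^- react per mol H2C2O4, so n(H2C2O4) = 0.009854 / 2 = 0.004927 mol.
[H2C2O4] = 0.004927 / 0.02886 L = 0.171 M.

0.171 M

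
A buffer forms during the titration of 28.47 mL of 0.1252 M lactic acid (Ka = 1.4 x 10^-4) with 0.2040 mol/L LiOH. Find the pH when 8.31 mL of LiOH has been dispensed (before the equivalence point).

Initial n(HC3H5O3) = 0.1252 x 0.02847 = 0.003564 mol.
n(LiOH) added = 0.2040 x 0.008310 = 0.001695 mol, converting that many moles of HC3H5O3 to C3H5O3-.
Remaining n(HC3H5O3) = 0.001869 mol; n(C3H5O3-) = 0.001695 mol.
By Henderson-Hasselbalch, pH = pKa + log([A^-]/[HA]) = 3.85 + log(0.001695/0.001869) = 3.85 + (-0.04) = 3.81.

3.81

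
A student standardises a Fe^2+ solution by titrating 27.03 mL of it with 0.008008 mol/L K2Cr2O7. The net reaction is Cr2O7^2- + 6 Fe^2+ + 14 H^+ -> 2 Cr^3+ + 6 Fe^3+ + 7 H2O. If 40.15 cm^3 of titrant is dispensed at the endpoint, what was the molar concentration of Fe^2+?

n(K2Cr2O7) = 0.008008 x 0.04015 = 0.0003215 mol.
From the balanced equation, 1 mol K2Cr2O7 reacts with 6 mol Fe^2+, so n(Fe^2+) = 0.0003215 x 6/1 = 0.001929 mol.
[Fe^2+] = 0.001929 / 0.02703 L = 0.0714 M.

0.0714 M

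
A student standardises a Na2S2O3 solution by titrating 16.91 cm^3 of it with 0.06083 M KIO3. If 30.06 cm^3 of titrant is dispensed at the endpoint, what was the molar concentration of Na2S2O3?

n(KIO3) = 0.06083 x 0.03006 = 0.001829 mol.
From the balanced equation, 1 mol KIO3 reacts with 6 mol Na2S2O3, so n(Na2S2O3) = 0.001829 x 6/1 = 0.01097 mol.
[Na2S2O3] = 0.01097 / 0.01691 L = 0.649 M.

0.649 M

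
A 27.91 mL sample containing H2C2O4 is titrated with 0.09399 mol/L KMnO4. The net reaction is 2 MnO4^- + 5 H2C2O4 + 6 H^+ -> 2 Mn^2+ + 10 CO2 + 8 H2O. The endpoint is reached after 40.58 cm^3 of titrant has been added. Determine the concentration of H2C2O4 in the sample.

0.342 M

n(KMnO4) = 0.09399 x 0.04058 = 0.003814 mol.
From the balanced equation, 2 mol KMnO4 reacts with 5 mol H2C2O4, so n(H2C2O4) = 0.003814 x 5/2 = 0.009535 mol.
[H2C2O4] = 0.009535 / 0.02791 L = 0.342 M.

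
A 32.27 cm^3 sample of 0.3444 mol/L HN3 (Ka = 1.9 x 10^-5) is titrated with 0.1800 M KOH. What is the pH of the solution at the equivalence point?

8.90

n(HN3) = 0.3444 x 0.03227 = 0.01111 mol; V(KOH) at equivalence = 0.01111/0.1800 = 0.06174 L.
At equivalence all the acid is converted to N3-; total volume = 0.03227 + 0.06174 = 0.09401 L, so [N3-] = 0.01111/0.09401 = 0.1182 M.
Kb = Kw/Ka = 1.0e-14 / 1.9 x 10^-5 = 5.26e-10.
[OH^-] = sqrt(Kb x [N3-]) = sqrt(5.26e-10 x 0.1182) = 7.89e-6 M.
pOH = 5.10, so pH = 14.00 - 5.10 = 8.90.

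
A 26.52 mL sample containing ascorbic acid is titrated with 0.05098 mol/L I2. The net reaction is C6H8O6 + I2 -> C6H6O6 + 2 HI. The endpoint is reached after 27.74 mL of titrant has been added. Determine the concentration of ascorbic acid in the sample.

n(I2) = 0.05098 x 0.02774 = 0.001414 mol.
From the balanced equation, 1 mol I2 reacts with 1 mol ascorbic acid, so n(ascorbic acid) = 0.001414 x 1/1 = 0.001414 mol.
[ascorbic acid] = 0.001414 / 0.02652 L = 0.0533 M.

0.0533 M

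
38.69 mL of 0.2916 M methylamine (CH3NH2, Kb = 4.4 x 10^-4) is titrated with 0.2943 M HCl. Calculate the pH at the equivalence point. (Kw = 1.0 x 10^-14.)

n(CH3NH2) = 0.2916 x 0.03869 = 0.01128 mol; V(HCl) at equivalence = 0.01128/0.2943 = 0.03834 L.
At equivalence the base is fully converted to CH3NH3+; total volume = 0.07703 L, so [CH3NH3+] = 0.01128/0.07703 = 0.1465 M.
Ka(CH3NH3+) = Kw/Kb = 1.0e-14 / 4.4 x 10^-4 = 2.27e-11.
[H^+] = sqrt(Ka x [CH3NH3+]) = sqrt(2.27e-11 x 0.1465) = 1.82e-6 M.
pH = -log(1.82e-6) = 5.74.

5.74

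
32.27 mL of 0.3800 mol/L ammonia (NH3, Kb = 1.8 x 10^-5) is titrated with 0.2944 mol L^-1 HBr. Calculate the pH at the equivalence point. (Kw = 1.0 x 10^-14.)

n(NH3) = 0.3800 x 0.03227 = 0.01226 mol; V(HBr) at equivalence = 0.01226/0.2944 = 0.04165 L.
At equivalence the base is fully converted to NH4+; total volume = 0.07392 L, so [NH4+] = 0.01226/0.07392 = 0.1659 M.
Ka(NH4+) = Kw/Kb = 1.0e-14 / 1.8 x 10^-5 = 5.56e-10.
[H^+] = sqrt(Ka x [NH4+]) = sqrt(5.56e-10 x 0.1659) = 9.60e-6 M.
pH = -log(9.60e-6) = 5.02.

5.02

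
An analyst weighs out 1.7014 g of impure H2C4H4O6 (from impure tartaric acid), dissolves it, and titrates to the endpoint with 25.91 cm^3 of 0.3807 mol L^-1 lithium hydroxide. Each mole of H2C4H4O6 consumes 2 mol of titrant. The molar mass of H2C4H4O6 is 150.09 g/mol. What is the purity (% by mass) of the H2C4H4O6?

43.5%

n(LiOH) = 0.3807 x 0.02591 = 0.009864 mol.
n(H2C4H4O6) = 0.009864 / 2 = 0.004932 mol.
mass of H2C4H4O6 = 0.004932 x 150.09 = 0.7402 g.
% purity = 0.7402 / 1.7014 x 100 = 43.5%.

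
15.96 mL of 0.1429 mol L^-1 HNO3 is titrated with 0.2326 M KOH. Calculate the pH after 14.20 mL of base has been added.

n(acid) = 0.1429 x 0.01596 = 0.002281 mol; n(KOH) added = 0.2326 x 0.01420 = 0.003303 mol.
Base is in excess by 0.003303 - 0.002281 = 0.001022 mol in a total volume of 0.03016 L.
[OH^-] = 0.001022/0.03016 = 0.03389 M, so pOH = 1.47 and pH = 14.00 - 1.47 = 12.53.

12.53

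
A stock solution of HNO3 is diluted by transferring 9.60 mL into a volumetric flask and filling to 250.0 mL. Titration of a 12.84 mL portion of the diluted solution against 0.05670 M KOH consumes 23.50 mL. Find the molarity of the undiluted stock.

2.70 M

n(KOH) = 0.05670 x 0.02350 = 0.001332 mol.
n(HNO3) in the aliquot = 0.001332 mol.
[diluted HNO3] = 0.001332 / 0.01284 = 0.1038 M.
Dilution factor = 250.0/9.600 = 26.04, so [stock] = 0.1038 x 26.04 = 2.70 M.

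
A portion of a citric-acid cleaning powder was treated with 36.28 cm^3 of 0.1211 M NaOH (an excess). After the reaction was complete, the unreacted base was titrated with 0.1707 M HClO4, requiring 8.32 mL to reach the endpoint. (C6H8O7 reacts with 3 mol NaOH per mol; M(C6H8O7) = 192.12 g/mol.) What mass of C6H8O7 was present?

0.190 g

Total n(NaOH) added = 0.1211 x 0.03628 = 0.004394 mol.
n(HClO4) used = 0.1707 x 0.008320 = 0.001420 mol, which equals the excess n(NaOH).
So n(NaOH) consumed by the sample = 0.004394 - 0.001420 = 0.002973 mol.
n(C6H8O7) = 0.002973 / 3 = 0.0009911 mol.
mass = 0.0009911 mol x 192.12 g/mol = 0.190 g.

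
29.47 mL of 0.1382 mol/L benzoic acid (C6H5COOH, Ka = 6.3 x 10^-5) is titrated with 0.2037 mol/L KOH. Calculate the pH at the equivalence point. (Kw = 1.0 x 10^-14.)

8.56

n(C6H5COOH) = 0.1382 x 0.02947 = 0.004073 mol; V(KOH) at equivalence = 0.004073/0.2037 = 0.01999 L.
At equivalence all the acid is converted to C6H5COO-; total volume = 0.02947 + 0.01999 = 0.04946 L, so [C6H5COO-] = 0.004073/0.04946 = 0.08234 M.
Kb = Kw/Ka = 1.0e-14 / 6.3 x 10^-5 = 1.59e-10.
[OH^-] = sqrt(Kb x [C6H5COO-]) = sqrt(1.59e-10 x 0.08234) = 3.62e-6 M.
pOH = 5.44, so pH = 14.00 - 5.44 = 8.56.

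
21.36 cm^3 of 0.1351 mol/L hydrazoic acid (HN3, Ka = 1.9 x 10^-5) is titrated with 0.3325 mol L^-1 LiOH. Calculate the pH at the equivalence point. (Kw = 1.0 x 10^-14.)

8.85

n(HN3) = 0.1351 x 0.02136 = 0.002886 mol; V(LiOH) at equivalence = 0.002886/0.3325 = 0.008679 L.
At equivalence all the acid is converted to N3-; total volume = 0.02136 + 0.008679 = 0.03004 L, so [N3-] = 0.002886/0.03004 = 0.09607 M.
Kb = Kw/Ka = 1.0e-14 / 1.9 x 10^-5 = 5.26e-10.
[OH^-] = sqrt(Kb x [N3-]) = sqrt(5.26e-10 x 0.09607) = 7.11e-6 M.
pOH = 5.15, so pH = 14.00 - 5.15 = 8.85.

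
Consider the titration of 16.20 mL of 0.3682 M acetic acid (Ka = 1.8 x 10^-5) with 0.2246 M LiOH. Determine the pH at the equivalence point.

8.94

n(CH3COOH) = 0.3682 x 0.01620 = 0.005965 mol; V(LiOH) at equivalence = 0.005965/0.2246 = 0.02656 L.
At equivalence all the acid is converted to CH3COO-; total volume = 0.01620 + 0.02656 = 0.04276 L, so [CH3COO-] = 0.005965/0.04276 = 0.1395 M.
Kb = Kw/Ka = 1.0e-14 / 1.8 x 10^-5 = 5.56e-10.
[OH^-] = sqrt(Kb x [CH3COO-]) = sqrt(5.56e-10 x 0.1395) = 8.80e-6 M.
pOH = 5.06, so pH = 14.00 - 5.06 = 8.94.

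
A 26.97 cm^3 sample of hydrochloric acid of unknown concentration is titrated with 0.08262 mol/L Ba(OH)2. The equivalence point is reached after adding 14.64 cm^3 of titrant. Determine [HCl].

n(Ba(OH)2) delivered = 0.08262 x 0.01464 = 0.001210 mol.
The reaction is 2 HCl + 1 Ba(OH)2, so n(HCl) = 0.001210 x 2/1 = 0.002419 mol.
[HCl] = 0.002419 mol / 0.02697 L = 0.0897 M.

0.0897 M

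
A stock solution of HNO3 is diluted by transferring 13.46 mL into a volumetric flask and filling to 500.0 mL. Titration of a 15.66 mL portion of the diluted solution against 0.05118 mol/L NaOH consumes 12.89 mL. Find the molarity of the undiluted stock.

1.56 M

n(NaOH) = 0.05118 x 0.01289 = 0.0006597 mol.
n(HNO3) in the aliquot = 0.0006597 mol.
[diluted HNO3] = 0.0006597 / 0.01566 = 0.04213 M.
Dilution factor = 500.0/13.46 = 37.15, so [stock] = 0.04213 x 37.15 = 1.56 M.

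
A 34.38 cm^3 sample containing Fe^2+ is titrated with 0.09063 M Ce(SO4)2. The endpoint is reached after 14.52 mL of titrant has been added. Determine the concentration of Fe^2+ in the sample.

0.0383 M

n(Ce(SO4)2) = 0.09063 x 0.01452 = 0.001316 mol.
From the balanced equation, 1 mol Ce(SO4)2 reacts with 1 mol Fe^2+, so n(Fe^2+) = 0.001316 x 1/1 = 0.001316 mol.
[Fe^2+] = 0.001316 / 0.03438 L = 0.0383 M.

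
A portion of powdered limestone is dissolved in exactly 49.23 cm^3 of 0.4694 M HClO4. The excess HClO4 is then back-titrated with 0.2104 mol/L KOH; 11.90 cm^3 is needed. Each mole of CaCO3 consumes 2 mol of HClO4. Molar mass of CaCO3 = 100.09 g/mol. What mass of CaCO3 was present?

1.03 g

Total n(HClO4) added = 0.4694 x 0.04923 = 0.02311 mol.
n(KOH) used = 0.2104 x 0.01190 = 0.002504 mol, which equals the excess n(HClO4).
So n(HClO4) consumed by the sample = 0.02311 - 0.002504 = 0.02060 mol.
n(CaCO3) = 0.02060 / 2 = 0.01030 mol.
mass = 0.01030 mol x 100.09 g/mol = 1.03 g.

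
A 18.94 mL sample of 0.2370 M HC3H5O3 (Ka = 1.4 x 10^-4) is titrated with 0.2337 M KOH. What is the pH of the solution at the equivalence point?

n(HC3H5O3) = 0.2370 x 0.01894 = 0.004489 mol; V(KOH) at equivalence = 0.004489/0.2337 = 0.01921 L.
At equivalence all the acid is converted to C3H5O3-; total volume = 0.01894 + 0.01921 = 0.03815 L, so [C3H5O3-] = 0.004489/0.03815 = 0.1177 M.
Kb = Kw/Ka = 1.0e-14 / 1.4 x 10^-4 = 7.14e-11.
[OH^-] = sqrt(Kb x [C3H5O3-]) = sqrt(7.14e-11 x 0.1177) = 2.90e-6 M.
pOH = 5.54, so pH = 14.00 - 5.54 = 8.46.

8.46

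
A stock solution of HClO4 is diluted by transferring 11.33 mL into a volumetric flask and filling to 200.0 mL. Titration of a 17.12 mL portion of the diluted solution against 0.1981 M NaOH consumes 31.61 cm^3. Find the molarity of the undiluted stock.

6.46 M

n(NaOH) = 0.1981 x 0.03161 = 0.006262 mol.
n(HClO4) in the aliquot = 0.006262 mol.
[diluted HClO4] = 0.006262 / 0.01712 = 0.3658 M.
Dilution factor = 200.0/11.33 = 17.65, so [stock] = 0.3658 x 17.65 = 6.46 M.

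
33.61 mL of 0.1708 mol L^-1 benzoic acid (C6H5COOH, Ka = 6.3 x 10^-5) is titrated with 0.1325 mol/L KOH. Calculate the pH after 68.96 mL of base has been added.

n(acid) = 0.1708 x 0.03361 = 0.005741 mol; n(KOH) added = 0.1325 x 0.06896 = 0.009137 mol.
Base is in excess by 0.009137 - 0.005741 = 0.003397 mol in a total volume of 0.1026 L.
[OH^-] = 0.003397/0.1026 = 0.03312 M, so pOH = 1.48 and pH = 14.00 - 1.48 = 12.52.

12.52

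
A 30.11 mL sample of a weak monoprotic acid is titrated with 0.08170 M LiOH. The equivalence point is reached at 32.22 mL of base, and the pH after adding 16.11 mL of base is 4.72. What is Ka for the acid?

16.11 mL is half of the equivalence volume, so this is the half-equivalence point where [HA] = [A^-].
At half-equivalence pH = pKa, so pKa = 4.72.
Ka = 10^(-4.72) = 1.9 x 10^-5.

1.9 x 10^-5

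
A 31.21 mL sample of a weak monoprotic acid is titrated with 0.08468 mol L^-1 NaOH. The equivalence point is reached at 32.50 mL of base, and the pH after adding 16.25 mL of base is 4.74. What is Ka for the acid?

1.8 x 10^-5

16.25 mL is half of the equivalence volume, so this is the half-equivalence point where [HA] = [A^-].
At half-equivalence pH = pKa, so pKa = 4.74.
Ka = 10^(-4.74) = 1.8 x 10^-5.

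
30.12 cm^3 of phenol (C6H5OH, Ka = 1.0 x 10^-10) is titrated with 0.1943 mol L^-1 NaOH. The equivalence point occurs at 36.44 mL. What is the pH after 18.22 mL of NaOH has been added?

18.22 mL is exactly half the equivalence volume (36.44/2), i.e. the half-equivalence point.
There, n(HA) = n(A^-), so pH = pKa = -log(1.0 x 10^-10) = 10.00.

10.00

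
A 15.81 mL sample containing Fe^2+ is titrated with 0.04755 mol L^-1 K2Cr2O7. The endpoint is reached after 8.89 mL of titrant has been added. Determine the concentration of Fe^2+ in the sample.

n(K2Cr2O7) = 0.04755 x 0.008890 = 0.0004227 mol.
From the balanced equation, 1 mol K2Cr2O7 reacts with 6 mol Fe^2+, so n(Fe^2+) = 0.0004227 x 6/1 = 0.002536 mol.
[Fe^2+] = 0.002536 / 0.01581 L = 0.160 M.

0.160 M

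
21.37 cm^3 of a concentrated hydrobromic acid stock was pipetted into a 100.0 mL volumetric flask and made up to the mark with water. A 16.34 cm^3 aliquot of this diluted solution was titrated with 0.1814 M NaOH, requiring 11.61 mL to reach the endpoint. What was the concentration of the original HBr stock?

0.603 M

n(NaOH) = 0.1814 x 0.01161 = 0.002106 mol.
n(HBr) in the aliquot = 0.002106 mol.
[diluted HBr] = 0.002106 / 0.01634 = 0.1289 M.
Dilution factor = 100.0/21.37 = 4.679, so [stock] = 0.1289 x 4.679 = 0.603 M.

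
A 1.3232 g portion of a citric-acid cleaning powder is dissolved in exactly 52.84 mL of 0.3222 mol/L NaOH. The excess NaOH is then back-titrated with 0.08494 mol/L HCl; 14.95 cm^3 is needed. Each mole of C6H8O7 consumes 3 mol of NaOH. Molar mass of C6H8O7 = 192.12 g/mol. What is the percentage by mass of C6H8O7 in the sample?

76.3%

Total n(NaOH) added = 0.3222 x 0.05284 = 0.01703 mol.
n(HCl) used = 0.08494 x 0.01495 = 0.001270 mol, which equals the excess n(NaOH).
So n(NaOH) consumed by the sample = 0.01703 - 0.001270 = 0.01576 mol.
n(C6H8O7) = 0.01576 / 3 = 0.005252 mol.
mass C6H8O7 = 0.005252 x 192.12 = 1.009 g, so %C6H8O7 = 1.009/1.3232 x 100 = 76.3%.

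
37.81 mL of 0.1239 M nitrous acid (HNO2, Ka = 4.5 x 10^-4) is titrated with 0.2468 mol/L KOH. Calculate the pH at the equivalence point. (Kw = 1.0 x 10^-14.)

8.13

n(HNO2) = 0.1239 x 0.03781 = 0.004685 mol; V(KOH) at equivalence = 0.004685/0.2468 = 0.01898 L.
At equivalence all the acid is converted to NO2-; total volume = 0.03781 + 0.01898 = 0.05679 L, so [NO2-] = 0.004685/0.05679 = 0.08249 M.
Kb = Kw/Ka = 1.0e-14 / 4.5 x 10^-4 = 2.22e-11.
[OH^-] = sqrt(Kb x [NO2-]) = sqrt(2.22e-11 x 0.08249) = 1.35e-6 M.
pOH = 5.87, so pH = 14.00 - 5.87 = 8.13.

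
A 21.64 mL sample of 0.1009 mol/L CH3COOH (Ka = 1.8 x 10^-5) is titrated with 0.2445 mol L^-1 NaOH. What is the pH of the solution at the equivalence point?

n(CH3COOH) = 0.1009 x 0.02164 = 0.002183 mol; V(NaOH) at equivalence = 0.002183/0.2445 = 0.008930 L.
At equivalence all the acid is converted to CH3COO-; total volume = 0.02164 + 0.008930 = 0.03057 L, so [CH3COO-] = 0.002183/0.03057 = 0.07142 M.
Kb = Kw/Ka = 1.0e-14 / 1.8 x 10^-5 = 5.56e-10.
[OH^-] = sqrt(Kb x [CH3COO-]) = sqrt(5.56e-10 x 0.07142) = 6.30e-6 M.
pOH = 5.20, so pH = 14.00 - 5.20 = 8.80.

8.80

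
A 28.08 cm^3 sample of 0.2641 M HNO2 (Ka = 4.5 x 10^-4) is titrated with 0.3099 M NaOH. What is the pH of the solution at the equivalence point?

8.25

n(HNO2) = 0.2641 x 0.02808 = 0.007416 mol; V(NaOH) at equivalence = 0.007416/0.3099 = 0.02393 L.
At equivalence all the acid is converted to NO2-; total volume = 0.02808 + 0.02393 = 0.05201 L, so [NO2-] = 0.007416/0.05201 = 0.1426 M.
Kb = Kw/Ka = 1.0e-14 / 4.5 x 10^-4 = 2.22e-11.
[OH^-] = sqrt(Kb x [NO2-]) = sqrt(2.22e-11 x 0.1426) = 1.78e-6 M.
pOH = 5.75, so pH = 14.00 - 5.75 = 8.25.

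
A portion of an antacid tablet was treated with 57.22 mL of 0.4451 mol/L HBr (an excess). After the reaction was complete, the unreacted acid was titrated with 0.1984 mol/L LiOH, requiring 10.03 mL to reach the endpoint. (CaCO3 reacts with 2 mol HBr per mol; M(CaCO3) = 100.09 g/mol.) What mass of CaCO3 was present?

Total n(HBr) added = 0.4451 x 0.05722 = 0.02547 mol.
n(LiOH) used = 0.1984 x 0.01003 = 0.001990 mol, which equals the excess n(HBr).
So n(HBr) consumed by the sample = 0.02547 - 0.001990 = 0.02348 mol.
n(CaCO3) = 0.02348 / 2 = 0.01174 mol.
mass = 0.01174 mol x 100.09 g/mol = 1.17 g.

1.17 g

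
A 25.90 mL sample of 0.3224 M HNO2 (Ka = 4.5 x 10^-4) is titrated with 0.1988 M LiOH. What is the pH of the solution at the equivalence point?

8.22

n(HNO2) = 0.3224 x 0.02590 = 0.008350 mol; V(LiOH) at equivalence = 0.008350/0.1988 = 0.04200 L.
At equivalence all the acid is converted to NO2-; total volume = 0.02590 + 0.04200 = 0.06790 L, so [NO2-] = 0.008350/0.06790 = 0.1230 M.
Kb = Kw/Ka = 1.0e-14 / 4.5 x 10^-4 = 2.22e-11.
[OH^-] = sqrt(Kb x [NO2-]) = sqrt(2.22e-11 x 0.1230) = 1.65e-6 M.
pOH = 5.78, so pH = 14.00 - 5.78 = 8.22.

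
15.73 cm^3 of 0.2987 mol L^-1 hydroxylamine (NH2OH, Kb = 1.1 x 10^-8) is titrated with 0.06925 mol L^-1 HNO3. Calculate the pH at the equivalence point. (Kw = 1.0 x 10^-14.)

3.65

n(NH2OH) = 0.2987 x 0.01573 = 0.004699 mol; V(HNO3) at equivalence = 0.004699/0.06925 = 0.06785 L.
At equivalence the base is fully converted to NH3OH+; total volume = 0.08358 L, so [NH3OH+] = 0.004699/0.08358 = 0.05622 M.
Ka(NH3OH+) = Kw/Kb = 1.0e-14 / 1.1 x 10^-8 = 9.09e-7.
[H^+] = sqrt(Ka x [NH3OH+]) = sqrt(9.09e-7 x 0.05622) = 0.000226 M.
pH = -log(0.000226) = 3.65.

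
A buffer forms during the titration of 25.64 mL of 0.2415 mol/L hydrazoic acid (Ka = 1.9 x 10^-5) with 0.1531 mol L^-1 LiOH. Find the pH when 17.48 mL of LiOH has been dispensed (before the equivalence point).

Initial n(HN3) = 0.2415 x 0.02564 = 0.006192 mol.
n(LiOH) added = 0.1531 x 0.01748 = 0.002676 mol, converting that many moles of HN3 to N3-.
Remaining n(HN3) = 0.003516 mol; n(N3-) = 0.002676 mol.
By Henderson-Hasselbalch, pH = pKa + log([A^-]/[HA]) = 4.72 + log(0.002676/0.003516) = 4.72 + (-0.12) = 4.60.

4.60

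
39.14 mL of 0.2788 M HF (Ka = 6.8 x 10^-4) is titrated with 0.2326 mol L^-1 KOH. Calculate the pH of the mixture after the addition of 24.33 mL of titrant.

3.20

Initial n(HF) = 0.2788 x 0.03914 = 0.01091 mol.
n(KOH) added = 0.2326 x 0.02433 = 0.005659 mol, converting that many moles of HF to F-.
Remaining n(HF) = 0.005253 mol; n(F-) = 0.005659 mol.
By Henderson-Hasselbalch, pH = pKa + log([A^-]/[HA]) = 3.17 + log(0.005659/0.005253) = 3.17 + (+0.03) = 3.20.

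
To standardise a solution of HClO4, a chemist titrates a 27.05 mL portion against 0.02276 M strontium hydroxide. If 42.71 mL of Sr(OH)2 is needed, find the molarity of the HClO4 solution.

n(Sr(OH)2) delivered = 0.02276 x 0.04271 = 0.0009721 mol.
The reaction is 2 HClO4 + 1 Sr(OH)2, so n(HClO4) = 0.0009721 x 2/1 = 0.001944 mol.
[HClO4] = 0.001944 mol / 0.02705 L = 0.0719 M.

0.0719 M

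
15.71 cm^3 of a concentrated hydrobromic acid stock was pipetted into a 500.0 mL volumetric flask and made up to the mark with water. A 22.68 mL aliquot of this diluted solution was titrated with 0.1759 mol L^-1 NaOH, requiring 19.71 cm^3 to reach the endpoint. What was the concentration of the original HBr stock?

n(NaOH) = 0.1759 x 0.01971 = 0.003467 mol.
n(HBr) in the aliquot = 0.003467 mol.
[diluted HBr] = 0.003467 / 0.02268 = 0.1529 M.
Dilution factor = 500.0/15.71 = 31.83, so [stock] = 0.1529 x 31.83 = 4.87 M.

4.87 M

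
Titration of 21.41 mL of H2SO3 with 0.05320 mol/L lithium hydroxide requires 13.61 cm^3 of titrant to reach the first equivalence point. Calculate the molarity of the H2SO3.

n(LiOH) = 0.05320 x 0.01361 = 0.0007241 mol.
At the first equivalence point, 1 mol OH^- react per mol H2SO3, so n(H2SO3) = 0.0007241 / 1 = 0.0007241 mol.
[H2SO3] = 0.0007241 / 0.02141 L = 0.0338 M.

0.0338 M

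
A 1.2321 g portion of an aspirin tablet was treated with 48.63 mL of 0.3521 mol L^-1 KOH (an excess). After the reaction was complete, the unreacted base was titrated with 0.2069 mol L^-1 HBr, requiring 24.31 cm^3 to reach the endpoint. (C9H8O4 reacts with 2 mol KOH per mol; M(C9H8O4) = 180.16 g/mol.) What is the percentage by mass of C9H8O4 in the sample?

Total n(KOH) added = 0.3521 x 0.04863 = 0.01712 mol.
n(HBr) used = 0.2069 x 0.02431 = 0.005030 mol, which equals the excess n(KOH).
So n(KOH) consumed by the sample = 0.01712 - 0.005030 = 0.01209 mol.
n(C9H8O4) = 0.01209 / 2 = 0.006046 mol.
mass C9H8O4 = 0.006046 x 180.16 = 1.089 g, so %C9H8O4 = 1.089/1.2321 x 100 = 88.4%.

88.4%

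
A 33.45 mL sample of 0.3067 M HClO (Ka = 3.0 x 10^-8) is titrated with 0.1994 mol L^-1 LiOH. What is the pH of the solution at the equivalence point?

10.30

n(HClO) = 0.3067 x 0.03345 = 0.01026 mol; V(LiOH) at equivalence = 0.01026/0.1994 = 0.05145 L.
At equivalence all the acid is converted to ClO-; total volume = 0.03345 + 0.05145 = 0.08490 L, so [ClO-] = 0.01026/0.08490 = 0.1208 M.
Kb = Kw/Ka = 1.0e-14 / 3.0 x 10^-8 = 3.33e-7.
[OH^-] = sqrt(Kb x [ClO-]) = sqrt(3.33e-7 x 0.1208) = 0.000201 M.
pOH = 3.70, so pH = 14.00 - 3.70 = 10.30.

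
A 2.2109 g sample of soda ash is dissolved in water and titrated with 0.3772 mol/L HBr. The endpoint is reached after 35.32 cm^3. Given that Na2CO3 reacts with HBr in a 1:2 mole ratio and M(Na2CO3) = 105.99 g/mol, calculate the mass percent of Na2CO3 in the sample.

31.9%

n(HBr) = 0.3772 x 0.03532 = 0.01332 mol.
n(Na2CO3) = 0.01332 / 2 = 0.006661 mol.
mass of Na2CO3 = 0.006661 x 105.99 = 0.7060 g.
% purity = 0.7060 / 2.2109 x 100 = 31.9%.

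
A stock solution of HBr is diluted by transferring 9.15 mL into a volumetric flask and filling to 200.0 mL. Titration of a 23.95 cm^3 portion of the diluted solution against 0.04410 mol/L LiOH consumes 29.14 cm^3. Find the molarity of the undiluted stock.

1.17 M

n(LiOH) = 0.04410 x 0.02914 = 0.001285 mol.
n(HBr) in the aliquot = 0.001285 mol.
[diluted HBr] = 0.001285 / 0.02395 = 0.05366 M.
Dilution factor = 200.0/9.150 = 21.86, so [stock] = 0.05366 x 21.86 = 1.17 M.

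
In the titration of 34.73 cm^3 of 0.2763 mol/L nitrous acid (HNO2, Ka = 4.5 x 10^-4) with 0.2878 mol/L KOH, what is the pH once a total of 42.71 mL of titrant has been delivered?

n(acid) = 0.2763 x 0.03473 = 0.009596 mol; n(KOH) added = 0.2878 x 0.04271 = 0.01229 mol.
Base is in excess by 0.01229 - 0.009596 = 0.002696 mol in a total volume of 0.07744 L.
[OH^-] = 0.002696/0.07744 = 0.03481 M, so pOH = 1.46 and pH = 14.00 - 1.46 = 12.54.

12.54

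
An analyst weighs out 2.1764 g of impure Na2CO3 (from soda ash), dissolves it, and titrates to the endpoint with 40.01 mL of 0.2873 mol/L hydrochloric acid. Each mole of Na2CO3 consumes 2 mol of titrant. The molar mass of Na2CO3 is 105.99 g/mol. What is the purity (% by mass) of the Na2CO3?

n(HCl) = 0.2873 x 0.04001 = 0.01149 mol.
n(Na2CO3) = 0.01149 / 2 = 0.005747 mol.
mass of Na2CO3 = 0.005747 x 105.99 = 0.6092 g.
% purity = 0.6092 / 2.1764 x 100 = 28.0%.

28.0%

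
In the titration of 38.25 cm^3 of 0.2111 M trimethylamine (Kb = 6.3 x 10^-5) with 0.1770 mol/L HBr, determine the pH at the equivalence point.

n((CH3)3N) = 0.2111 x 0.03825 = 0.008075 mol; V(HBr) at equivalence = 0.008075/0.1770 = 0.04562 L.
At equivalence the base is fully converted to (CH3)3NH+; total volume = 0.08387 L, so [(CH3)3NH+] = 0.008075/0.08387 = 0.09628 M.
Ka((CH3)3NH+) = Kw/Kb = 1.0e-14 / 6.3 x 10^-5 = 1.59e-10.
[H^+] = sqrt(Ka x [(CH3)3NH+]) = sqrt(1.59e-10 x 0.09628) = 3.91e-6 M.
pH = -log(3.91e-6) = 5.41.

5.41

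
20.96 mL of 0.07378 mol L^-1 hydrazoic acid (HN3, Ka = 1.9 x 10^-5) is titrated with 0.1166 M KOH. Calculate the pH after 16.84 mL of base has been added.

12.04

n(acid) = 0.07378 x 0.02096 = 0.001546 mol; n(KOH) added = 0.1166 x 0.01684 = 0.001964 mol.
Base is in excess by 0.001964 - 0.001546 = 0.0004171 mol in a total volume of 0.03780 L.
[OH^-] = 0.0004171/0.03780 = 0.01103 M, so pOH = 1.96 and pH = 14.00 - 1.96 = 12.04.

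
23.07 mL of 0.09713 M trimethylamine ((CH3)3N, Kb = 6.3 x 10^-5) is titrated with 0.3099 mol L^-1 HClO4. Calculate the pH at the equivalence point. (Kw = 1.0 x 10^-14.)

5.47

n((CH3)3N) = 0.09713 x 0.02307 = 0.002241 mol; V(HClO4) at equivalence = 0.002241/0.3099 = 0.007231 L.
At equivalence the base is fully converted to (CH3)3NH+; total volume = 0.03030 L, so [(CH3)3NH+] = 0.002241/0.03030 = 0.07395 M.
Ka((CH3)3NH+) = Kw/Kb = 1.0e-14 / 6.3 x 10^-5 = 1.59e-10.
[H^+] = sqrt(Ka x [(CH3)3NH+]) = sqrt(1.59e-10 x 0.07395) = 3.43e-6 M.
pH = -log(3.43e-6) = 5.47.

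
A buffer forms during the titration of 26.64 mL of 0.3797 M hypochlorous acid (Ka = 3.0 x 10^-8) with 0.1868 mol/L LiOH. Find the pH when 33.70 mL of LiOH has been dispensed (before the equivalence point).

7.74

Initial n(HClO) = 0.3797 x 0.02664 = 0.01012 mol.
n(LiOH) added = 0.1868 x 0.03370 = 0.006295 mol, converting that many moles of HClO to ClO-.
Remaining n(HClO) = 0.003820 mol; n(ClO-) = 0.006295 mol.
By Henderson-Hasselbalch, pH = pKa + log([A^-]/[HA]) = 7.52 + log(0.006295/0.003820) = 7.52 + (+0.22) = 7.74.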